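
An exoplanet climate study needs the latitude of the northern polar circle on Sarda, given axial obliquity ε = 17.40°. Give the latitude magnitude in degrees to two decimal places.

The polar circle is the lowest latitude that experiences at least one full rotation of continuous daylight at the northern-summer solstice; it lies at |ϕ| = 90° − ε = 90° − 17.40° = 72.60°.

72.60°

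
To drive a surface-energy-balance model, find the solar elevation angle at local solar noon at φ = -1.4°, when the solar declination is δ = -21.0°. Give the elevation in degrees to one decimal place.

70.4°

At local noon the hour angle is zero, so the zenith angle equals |φ − δ| = |-1.4° − (-21.000°)| = 19.600°.
Elevation = 90° − 19.600° = 70.4°.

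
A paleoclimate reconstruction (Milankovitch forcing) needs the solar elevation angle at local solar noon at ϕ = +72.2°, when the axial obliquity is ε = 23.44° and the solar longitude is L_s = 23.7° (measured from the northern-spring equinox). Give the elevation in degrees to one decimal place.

27.0°

Solar declination: sin δ = sin ε · sin L_s = sin 23.44° × sin 23.7° = 0.15989, so δ = +9.201°.
At local noon the hour angle is zero, so the zenith angle equals |ϕ − δ| = |+72.2° − (+9.201°)| = 62.999°.
Elevation = 90° − 62.999° = 27.0°.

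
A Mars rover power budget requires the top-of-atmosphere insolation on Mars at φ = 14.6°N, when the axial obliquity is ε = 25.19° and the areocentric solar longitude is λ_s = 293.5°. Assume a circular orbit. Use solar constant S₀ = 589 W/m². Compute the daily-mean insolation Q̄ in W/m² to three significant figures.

Q̄ ≈ 139 W/m²

sin δ = sin 25.19° × sin 293.5° = -0.39032, so δ = -22.974°.
cos H₀ = −tan(+14.6°) tan(-22.974°) = 0.1104, H₀ = 1.4601 rad.
Bracket: H₀ sin φ sin δ + cos φ cos δ sin H₀ = 1.4601×0.25207×-0.39032 + 0.96771×0.92068×0.99388 = -0.143656 + 0.885499 = 0.741843.
Q̄ = (S₀/π) × [bracket] = (589/π) × 0.741843 = 139.1 W/m².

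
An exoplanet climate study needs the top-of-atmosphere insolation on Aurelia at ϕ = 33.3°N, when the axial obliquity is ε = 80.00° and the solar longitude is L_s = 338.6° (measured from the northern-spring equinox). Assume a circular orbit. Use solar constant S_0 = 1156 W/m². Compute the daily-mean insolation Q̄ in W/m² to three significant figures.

Q̄ ≈ 182 W/m²

Solar declination: sin δ = sin ε · sin L_s = sin 80.00° × sin 338.6° = -0.35933, so δ = -21.059°.
cos h₀ = −tan(+33.3°) tan(-21.059°) = 0.2529, h₀ = 1.3151 rad.
Bracket: h₀ sin ϕ sin δ + cos ϕ cos δ sin h₀ = 1.3151×0.54902×-0.35933 + 0.83581×0.93321×0.96748 = -0.259442 + 0.754621 = 0.495179.
Q̄ = (S_0/π) × [bracket] = (1156/π) × 0.495179 = 182.2 W/m².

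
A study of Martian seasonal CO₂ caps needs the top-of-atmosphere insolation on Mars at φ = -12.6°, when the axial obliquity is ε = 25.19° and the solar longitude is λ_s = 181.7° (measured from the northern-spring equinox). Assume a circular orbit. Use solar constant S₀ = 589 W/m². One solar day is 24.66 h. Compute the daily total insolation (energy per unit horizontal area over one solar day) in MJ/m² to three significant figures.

Solar declination: sin δ = sin ε · sin λ_s = sin 25.19° × sin 181.7° = -0.01263, so δ = -0.723°.
cos H₀ = −tan(-12.6°) tan(-0.723°) = -0.0028, H₀ = 1.5736 rad.
Bracket: H₀ sin φ sin δ + cos φ cos δ sin H₀ = 1.5736×-0.21814×-0.01263 + 0.97592×0.99992×1.00000 = 0.004335 + 0.975842 = 0.980177.
Q̄ = (S₀/π) × [bracket] = (589/π) × 0.980177 = 183.77 W/m².
Daily total = Q̄ × 24.66 h × 3600 s/h = 183.77 × 24.66 × 3600 / 10⁶ = 16.31 MJ/m².

16.3 MJ/m²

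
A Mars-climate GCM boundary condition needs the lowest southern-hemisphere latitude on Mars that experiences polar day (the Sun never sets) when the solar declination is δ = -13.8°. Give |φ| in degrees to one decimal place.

|φ| = 76.2°

Polar day requires cos H₀ = −tan φ tan δ ≤ −1, i.e. tan φ tan δ ≥ 1.
The boundary is |tan φ| · |tan δ| = 1, so |φ| = 90° − |δ| = 90° − 13.8° = 76.2° in the southern hemisphere.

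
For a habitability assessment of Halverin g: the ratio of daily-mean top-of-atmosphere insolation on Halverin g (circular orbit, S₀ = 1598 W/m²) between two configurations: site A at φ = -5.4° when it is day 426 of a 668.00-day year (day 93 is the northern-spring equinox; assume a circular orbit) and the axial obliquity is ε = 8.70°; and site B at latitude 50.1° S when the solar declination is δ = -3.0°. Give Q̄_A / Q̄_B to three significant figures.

Q̄_A / Q̄_B ≈ 1.41

— Configuration A (φ=-5.4°):
Solar longitude: λ_s = 360° × (426 − 93)/668.00 = 179.461°.
sin δ = sin 8.70° × sin 179.461° = 0.00142, so δ = +0.082°.
cos H₀ = −tan(-5.4°) tan(+0.082°) = 0.0001, H₀ = 1.5707 rad.
Bracket: H₀ sin φ sin δ + cos φ cos δ sin H₀ = 1.5707×-0.09411×0.00142 + 0.99556×1.00000×1.00000 = -0.000210 + 0.995560 = 0.995350.
Q̄ = (S₀/π) × [bracket] = (1598/π) × 0.995350 = 506.29 W/m².
— Configuration B (φ=-50.1°):
cos H₀ = −tan(-50.1°) tan(-3.000°) = -0.0627, H₀ = 1.6335 rad.
Bracket: H₀ sin φ sin δ + cos φ cos δ sin H₀ = 1.6335×-0.76717×-0.05234 + 0.64145×0.99863×0.99803 = 0.065591 + 0.639309 = 0.704900.
Q̄ = (S₀/π) × [bracket] = (1598/π) × 0.704900 = 358.55 W/m².
Ratio Q̄_A / Q̄_B = 506.29 / 358.55 = 1.412.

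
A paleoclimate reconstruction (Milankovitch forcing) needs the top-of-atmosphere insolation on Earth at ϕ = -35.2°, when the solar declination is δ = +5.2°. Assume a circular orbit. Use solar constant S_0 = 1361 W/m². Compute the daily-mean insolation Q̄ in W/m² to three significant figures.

cos h₀ = −tan(-35.2°) tan(+5.200°) = 0.0642, h₀ = 1.5066 rad.
Bracket: h₀ sin ϕ sin δ + cos ϕ cos δ sin h₀ = 1.5066×-0.57643×0.09063 + 0.81714×0.99588×0.99794 = -0.078708 + 0.812097 = 0.733389.
Q̄ = (S_0/π) × [bracket] = (1361/π) × 0.733389 = 317.7 W/m².

Q̄ ≈ 318 W/m²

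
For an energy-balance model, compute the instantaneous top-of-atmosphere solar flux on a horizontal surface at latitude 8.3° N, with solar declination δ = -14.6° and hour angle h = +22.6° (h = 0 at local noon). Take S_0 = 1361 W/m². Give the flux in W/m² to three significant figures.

1.15e+03 W/m²

cos θ_z = sin ϕ sin δ + cos ϕ cos δ cos h = -0.036388 + 0.884041 = 0.847653.
Flux = S_0 · cos θ_z = 1361 × 0.847653 = 1154 W/m².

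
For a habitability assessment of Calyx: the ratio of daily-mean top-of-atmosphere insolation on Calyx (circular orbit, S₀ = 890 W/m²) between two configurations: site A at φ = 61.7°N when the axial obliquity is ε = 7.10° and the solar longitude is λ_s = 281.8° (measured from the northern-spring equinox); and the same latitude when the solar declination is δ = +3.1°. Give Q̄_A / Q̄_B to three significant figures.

Q̄_A / Q̄_B ≈ 0.573

— Configuration A (φ=+61.7°):
Solar declination: sin δ = sin ε · sin λ_s = sin 7.10° × sin 281.8° = -0.12099, so δ = -6.949°.
cos H₀ = −tan(+61.7°) tan(-6.949°) = 0.2264, H₀ = 1.3425 rad.
Bracket: H₀ sin φ sin δ + cos φ cos δ sin H₀ = 1.3425×0.88048×-0.12099 + 0.47409×0.99265×0.97404 = -0.143016 + 0.458389 = 0.315373.
Q̄ = (S₀/π) × [bracket] = (890/π) × 0.315373 = 89.344 W/m².
— Configuration B (φ=+61.7°):
cos H₀ = −tan(+61.7°) tan(+3.100°) = -0.1006, H₀ = 1.6715 rad.
Bracket: H₀ sin φ sin δ + cos φ cos δ sin H₀ = 1.6715×0.88048×0.05408 + 0.47409×0.99854×0.99493 = 0.079591 + 0.470998 = 0.550589.
Q̄ = (S₀/π) × [bracket] = (890/π) × 0.550589 = 155.98 W/m².
Ratio Q̄_A / Q̄_B = 89.344 / 155.98 = 0.5728.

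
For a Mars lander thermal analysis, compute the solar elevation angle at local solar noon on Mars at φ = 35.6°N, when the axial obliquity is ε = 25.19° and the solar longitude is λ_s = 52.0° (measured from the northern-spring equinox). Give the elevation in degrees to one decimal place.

74.0°

Solar declination: sin δ = sin ε · sin λ_s = sin 25.19° × sin 52.0° = 0.33539, so δ = +19.597°.
At local noon the hour angle is zero, so the zenith angle equals |φ − δ| = |+35.6° − (+19.597°)| = 16.003°.
Elevation = 90° − 16.003° = 74.0°.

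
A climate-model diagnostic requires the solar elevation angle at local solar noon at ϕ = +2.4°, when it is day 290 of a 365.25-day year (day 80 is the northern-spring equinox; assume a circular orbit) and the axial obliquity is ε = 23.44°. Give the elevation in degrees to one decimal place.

77.2°

Solar longitude: L_s = 360° × (290 − 80)/365.25 = 206.982°.
sin δ = sin 23.44° × sin 206.982° = -0.18048, so δ = -10.398°.
At local noon the hour angle is zero, so the zenith angle equals |ϕ − δ| = |+2.4° − (-10.398°)| = 12.798°.
Elevation = 90° − 12.798° = 77.2°.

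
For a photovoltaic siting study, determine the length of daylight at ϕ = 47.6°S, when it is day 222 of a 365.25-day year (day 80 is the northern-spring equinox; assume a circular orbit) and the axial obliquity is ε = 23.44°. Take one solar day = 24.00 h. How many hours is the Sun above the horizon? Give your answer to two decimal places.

Solar longitude: L_s = 360° × (222 − 80)/365.25 = 139.959°.
sin δ = sin 23.44° × sin 139.959° = 0.25591, so δ = +14.828°.
cos h₀ = −tan ϕ · tan δ = −tan(-47.6°) × tan(+14.828°) = 0.2899, so h₀ = 1.2767 rad = 73.15°.
Daylight = 2h₀/(2π) × 24.00 h = (1.2767/π) × 24.00 = 9.75 h.

9.75 h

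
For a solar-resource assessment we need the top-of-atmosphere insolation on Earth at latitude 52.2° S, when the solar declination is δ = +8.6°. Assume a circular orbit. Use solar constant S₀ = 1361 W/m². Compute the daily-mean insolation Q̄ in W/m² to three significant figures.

Q̄ ≈ 187 W/m²

cos H₀ = −tan(-52.2°) tan(+8.600°) = 0.1950, H₀ = 1.3746 rad.
Bracket: H₀ sin φ sin δ + cos φ cos δ sin H₀ = 1.3746×-0.79016×0.14954 + 0.61291×0.98876×0.98081 = -0.162423 + 0.594391 = 0.431968.
Q̄ = (S₀/π) × [bracket] = (1361/π) × 0.431968 = 187.1 W/m².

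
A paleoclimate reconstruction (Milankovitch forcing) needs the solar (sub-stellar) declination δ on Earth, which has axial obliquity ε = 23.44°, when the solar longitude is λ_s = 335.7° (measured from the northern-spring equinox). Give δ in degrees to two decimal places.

δ = -9.42°

sin δ = sin ε · sin λ_s = sin 23.44° × sin 335.7° = -0.163696.
δ = arcsin(-0.163696) = -9.42°.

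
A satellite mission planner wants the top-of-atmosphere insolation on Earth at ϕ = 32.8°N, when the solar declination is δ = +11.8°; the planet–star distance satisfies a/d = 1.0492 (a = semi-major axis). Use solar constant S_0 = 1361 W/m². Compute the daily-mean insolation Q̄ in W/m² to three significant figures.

Q̄ ≈ 479 W/m²

cos h₀ = −tan(+32.8°) tan(+11.800°) = -0.1346, h₀ = 1.7058 rad.
Bracket: h₀ sin ϕ sin δ + cos ϕ cos δ sin h₀ = 1.7058×0.54171×0.20450 + 0.84057×0.97887×0.99090 = 0.188968 + 0.815321 = 1.004289.
Inverse-square distance factor (a/d)² = 1.0492² = 1.100821.
Q̄ = (S_0/π) × 1.100821 × [bracket] = (1361/π) × 1.100821 × 1.004289 = 478.9 W/m².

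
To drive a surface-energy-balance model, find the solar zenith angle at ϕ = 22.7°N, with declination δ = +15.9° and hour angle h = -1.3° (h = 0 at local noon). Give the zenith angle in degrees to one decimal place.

cos θ_z = sin ϕ sin δ + cos ϕ cos δ cos h = 0.105723 + 0.887015 = 0.992738.
θ_z = arccos(0.992738) = 6.9°.

θ_z = 6.9°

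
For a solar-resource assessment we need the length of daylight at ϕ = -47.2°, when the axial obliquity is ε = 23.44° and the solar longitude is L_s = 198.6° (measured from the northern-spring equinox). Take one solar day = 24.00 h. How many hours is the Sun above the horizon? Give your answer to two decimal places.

13.06 h

Solar declination: sin δ = sin ε · sin L_s = sin 23.44° × sin 198.6° = -0.12688, so δ = -7.289°.
cos h₀ = −tan ϕ · tan δ = −tan(-47.2°) × tan(-7.289°) = -0.1381, so h₀ = 1.7094 rad = 97.94°.
Daylight = 2h₀/(2π) × 24.00 h = (1.7094/π) × 24.00 = 13.06 h.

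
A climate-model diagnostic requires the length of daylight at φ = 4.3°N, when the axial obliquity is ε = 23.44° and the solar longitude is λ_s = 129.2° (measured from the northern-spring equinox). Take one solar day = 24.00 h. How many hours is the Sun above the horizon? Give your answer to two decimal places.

12.19 h

Solar declination: sin δ = sin ε · sin λ_s = sin 23.44° × sin 129.2° = 0.30826, so δ = +17.955°.
cos H₀ = −tan φ · tan δ = −tan(+4.3°) × tan(+17.955°) = -0.0244, so H₀ = 1.5952 rad = 91.40°.
Daylight = 2H₀/(2π) × 24.00 h = (1.5952/π) × 24.00 = 12.19 h.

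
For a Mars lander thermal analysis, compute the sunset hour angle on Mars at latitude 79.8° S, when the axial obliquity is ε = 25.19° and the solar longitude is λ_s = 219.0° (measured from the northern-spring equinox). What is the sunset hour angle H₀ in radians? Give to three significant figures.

H₀ = 3.14 rad

Solar declination: sin δ = sin ε · sin λ_s = sin 25.19° × sin 219.0° = -0.26785, so δ = -15.537°.
Sunrise equation: cos H₀ = −tan φ · tan δ = -1.5451 ≤ −1, so the Sun never sets (polar day) and H₀ = π.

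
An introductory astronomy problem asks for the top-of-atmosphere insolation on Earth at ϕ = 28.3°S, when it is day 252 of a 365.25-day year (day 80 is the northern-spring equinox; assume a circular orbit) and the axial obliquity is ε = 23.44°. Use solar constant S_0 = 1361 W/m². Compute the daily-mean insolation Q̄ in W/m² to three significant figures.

Solar longitude: L_s = 360° × (252 − 80)/365.25 = 169.528°.
sin δ = sin 23.44° × sin 169.528° = 0.07230, so δ = +4.146°.
cos h₀ = −tan(-28.3°) tan(+4.146°) = 0.0390, h₀ = 1.5318 rad.
Bracket: h₀ sin ϕ sin δ + cos ϕ cos δ sin h₀ = 1.5318×-0.47409×0.07230 + 0.88048×0.99738×0.99924 = -0.052505 + 0.877506 = 0.825001.
Q̄ = (S_0/π) × [bracket] = (1361/π) × 0.825001 = 357.4 W/m².

Q̄ ≈ 357 W/m²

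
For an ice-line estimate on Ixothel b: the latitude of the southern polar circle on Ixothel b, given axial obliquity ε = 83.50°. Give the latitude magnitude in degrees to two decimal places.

The polar circle is the lowest latitude that experiences at least one full rotation of continuous darkness at the northern-summer solstice; it lies at |ϕ| = 90° − ε = 90° − 83.50° = 6.50°.

6.50°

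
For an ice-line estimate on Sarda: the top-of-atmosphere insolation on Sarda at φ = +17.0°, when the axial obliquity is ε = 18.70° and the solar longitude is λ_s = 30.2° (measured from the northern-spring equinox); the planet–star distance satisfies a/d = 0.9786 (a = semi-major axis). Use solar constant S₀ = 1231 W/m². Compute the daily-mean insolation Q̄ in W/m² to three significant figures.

Solar declination: sin δ = sin ε · sin λ_s = sin 18.70° × sin 30.2° = 0.16127, so δ = +9.281°.
cos H₀ = −tan(+17.0°) tan(+9.281°) = -0.0500, H₀ = 1.6208 rad.
Bracket: H₀ sin φ sin δ + cos φ cos δ sin H₀ = 1.6208×0.29237×0.16127 + 0.95630×0.98691×0.99875 = 0.076422 + 0.942602 = 1.019024.
Inverse-square distance factor (a/d)² = 0.9786² = 0.957658.
Q̄ = (S₀/π) × 0.957658 × [bracket] = (1231/π) × 0.957658 × 1.019024 = 382.4 W/m².

Q̄ ≈ 382 W/m²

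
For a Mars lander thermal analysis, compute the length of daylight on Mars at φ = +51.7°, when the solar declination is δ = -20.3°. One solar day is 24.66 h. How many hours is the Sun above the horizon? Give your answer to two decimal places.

8.50 h

cos H₀ = −tan φ · tan δ = −tan(+51.7°) × tan(-20.300°) = 0.4684, so H₀ = 1.0833 rad = 62.07°.
Daylight = 2H₀/(2π) × 24.66 h = (1.0833/π) × 24.66 = 8.50 h.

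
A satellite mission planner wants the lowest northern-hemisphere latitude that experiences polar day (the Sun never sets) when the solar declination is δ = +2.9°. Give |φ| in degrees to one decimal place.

|φ| = 87.1°

Polar day requires cos H₀ = −tan φ tan δ ≤ −1, i.e. tan φ tan δ ≥ 1.
The boundary is |tan φ| · |tan δ| = 1, so |φ| = 90° − |δ| = 90° − 2.9° = 87.1° in the northern hemisphere.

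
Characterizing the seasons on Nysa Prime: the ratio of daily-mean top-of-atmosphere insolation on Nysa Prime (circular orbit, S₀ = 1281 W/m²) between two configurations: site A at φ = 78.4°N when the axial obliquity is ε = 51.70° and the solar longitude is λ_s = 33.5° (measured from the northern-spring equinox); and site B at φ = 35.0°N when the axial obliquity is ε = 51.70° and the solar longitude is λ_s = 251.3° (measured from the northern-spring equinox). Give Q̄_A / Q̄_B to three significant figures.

— Configuration A (φ=+78.4°):
Solar declination: sin δ = sin ε · sin λ_s = sin 51.70° × sin 33.5° = 0.43315, so δ = +25.667°.
cos H₀ = −tan(+78.4°) tan(+25.667°) = -2.3411 ≤ −1 ⇒ polar day, H₀ = π.
Bracket: H₀ sin φ sin δ + cos φ cos δ sin H₀ = 3.1416×0.97958×0.43315 + 0.20108×0.90132×0.00000 = 1.332997 + 0.000000 = 1.332997.
Q̄ = (S₀/π) × [bracket] = (1281/π) × 1.332997 = 543.54 W/m².
— Configuration B (φ=+35.0°):
Solar declination: sin δ = sin ε · sin λ_s = sin 51.70° × sin 251.3° = -0.74335, so δ = -48.017°.
cos H₀ = −tan(+35.0°) tan(-48.017°) = 0.7781, H₀ = 0.6791 rad.
Bracket: H₀ sin φ sin δ + cos φ cos δ sin H₀ = 0.6791×0.57358×-0.74335 + 0.81915×0.66890×0.62810 = -0.289548 + 0.344154 = 0.054606.
Q̄ = (S₀/π) × [bracket] = (1281/π) × 0.054606 = 22.266 W/m².
Ratio Q̄_A / Q̄_B = 543.54 / 22.266 = 24.41.

Q̄_A / Q̄_B ≈ 24.4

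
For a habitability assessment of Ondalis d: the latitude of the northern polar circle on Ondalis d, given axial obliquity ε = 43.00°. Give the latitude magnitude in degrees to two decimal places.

The polar circle is the lowest latitude that experiences at least one full rotation of continuous daylight at the northern-summer solstice; it lies at |φ| = 90° − ε = 90° − 43.00° = 47.00°.

47.00°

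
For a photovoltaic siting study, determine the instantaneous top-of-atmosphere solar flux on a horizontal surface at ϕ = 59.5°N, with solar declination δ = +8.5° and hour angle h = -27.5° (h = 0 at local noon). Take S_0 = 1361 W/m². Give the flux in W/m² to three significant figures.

cos θ_z = sin ϕ sin δ + cos ϕ cos δ cos h = 0.127357 + 0.445247 = 0.572604.
Flux = S_0 · cos θ_z = 1361 × 0.572604 = 779.3 W/m².

779 W/m²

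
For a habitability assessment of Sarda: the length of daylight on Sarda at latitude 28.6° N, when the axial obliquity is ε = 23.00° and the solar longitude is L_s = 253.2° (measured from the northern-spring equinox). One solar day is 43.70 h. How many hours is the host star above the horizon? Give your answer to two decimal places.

Solar declination: sin δ = sin ε · sin L_s = sin 23.00° × sin 253.2° = -0.37405, so δ = -21.966°.
cos h₀ = −tan ϕ · tan δ = −tan(+28.6°) × tan(-21.966°) = 0.2199, so h₀ = 1.3491 rad = 77.30°.
Daylight = 2h₀/(2π) × 43.70 h = (1.3491/π) × 43.70 = 18.77 h.

18.77 h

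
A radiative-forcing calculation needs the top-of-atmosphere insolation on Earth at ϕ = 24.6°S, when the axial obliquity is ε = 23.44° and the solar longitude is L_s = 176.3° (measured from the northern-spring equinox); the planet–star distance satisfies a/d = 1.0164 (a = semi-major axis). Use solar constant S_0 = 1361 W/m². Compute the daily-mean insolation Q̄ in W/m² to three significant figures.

Q̄ ≈ 399 W/m²

Solar declination: sin δ = sin ε · sin L_s = sin 23.44° × sin 176.3° = 0.02567, so δ = +1.471°.
cos h₀ = −tan(-24.6°) tan(+1.471°) = 0.0118, h₀ = 1.5590 rad.
Bracket: h₀ sin ϕ sin δ + cos ϕ cos δ sin h₀ = 1.5590×-0.41628×0.02567 + 0.90924×0.99967×0.99993 = -0.016659 + 0.908876 = 0.892217.
Inverse-square distance factor (a/d)² = 1.0164² = 1.033069.
Q̄ = (S_0/π) × 1.033069 × [bracket] = (1361/π) × 1.033069 × 0.892217 = 399.3 W/m².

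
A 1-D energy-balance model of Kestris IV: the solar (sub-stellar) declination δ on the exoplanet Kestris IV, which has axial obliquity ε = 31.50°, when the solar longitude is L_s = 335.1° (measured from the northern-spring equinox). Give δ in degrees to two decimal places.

sin δ = sin ε · sin L_s = sin 31.50° × sin 335.1° = -0.219991.
δ = arcsin(-0.219991) = -12.71°.

δ = -12.71°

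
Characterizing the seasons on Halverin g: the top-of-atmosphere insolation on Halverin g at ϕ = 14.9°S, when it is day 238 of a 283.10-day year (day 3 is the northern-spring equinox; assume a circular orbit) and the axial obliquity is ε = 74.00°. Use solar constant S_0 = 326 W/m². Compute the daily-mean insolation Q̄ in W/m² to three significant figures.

Q̄ ≈ 94.1 W/m²

Solar longitude: L_s = 360° × (238 − 3)/283.10 = 298.834°.
sin δ = sin 74.00° × sin 298.834° = -0.84208, so δ = -57.361°.
cos h₀ = −tan(-14.9°) tan(-57.361°) = -0.4154, h₀ = 1.9992 rad.
Bracket: h₀ sin ϕ sin δ + cos ϕ cos δ sin h₀ = 1.9992×-0.25713×-0.84208 + 0.96638×0.53935×0.90963 = 0.432875 + 0.474115 = 0.906990.
Q̄ = (S_0/π) × [bracket] = (326/π) × 0.906990 = 94.12 W/m².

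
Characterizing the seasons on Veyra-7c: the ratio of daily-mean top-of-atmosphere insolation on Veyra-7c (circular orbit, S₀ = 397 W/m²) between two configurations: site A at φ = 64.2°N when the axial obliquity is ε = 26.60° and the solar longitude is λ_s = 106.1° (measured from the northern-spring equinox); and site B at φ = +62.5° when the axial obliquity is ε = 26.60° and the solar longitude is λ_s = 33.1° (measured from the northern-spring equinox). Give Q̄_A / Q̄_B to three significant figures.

— Configuration A (φ=+64.2°):
Solar declination: sin δ = sin ε · sin λ_s = sin 26.60° × sin 106.1° = 0.43020, so δ = +25.480°.
cos H₀ = −tan(+64.2°) tan(+25.480°) = -0.9858, H₀ = 2.9728 rad.
Bracket: H₀ sin φ sin δ + cos φ cos δ sin H₀ = 2.9728×0.90032×0.43020 + 0.43523×0.90273×0.16799 = 1.151418 + 0.066002 = 1.217420.
Q̄ = (S₀/π) × [bracket] = (397/π) × 1.217420 = 153.84 W/m².
— Configuration B (φ=+62.5°):
Solar declination: sin δ = sin ε · sin λ_s = sin 26.60° × sin 33.1° = 0.24452, so δ = +14.154°.
cos H₀ = −tan(+62.5°) tan(+14.154°) = -0.4844, H₀ = 2.0765 rad.
Bracket: H₀ sin φ sin δ + cos φ cos δ sin H₀ = 2.0765×0.88701×0.24452 + 0.46175×0.96964×0.87483 = 0.450376 + 0.391689 = 0.842065.
Q̄ = (S₀/π) × [bracket] = (397/π) × 0.842065 = 106.41 W/m².
Ratio Q̄_A / Q̄_B = 153.84 / 106.41 = 1.446.

Q̄_A / Q̄_B ≈ 1.45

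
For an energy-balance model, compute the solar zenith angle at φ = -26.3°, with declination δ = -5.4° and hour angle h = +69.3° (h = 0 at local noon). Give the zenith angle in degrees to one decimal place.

θ_z = 69.1°

cos θ_z = sin φ sin δ + cos φ cos δ cos h = 0.041697 + 0.315479 = 0.357176.
θ_z = arccos(0.357176) = 69.1°.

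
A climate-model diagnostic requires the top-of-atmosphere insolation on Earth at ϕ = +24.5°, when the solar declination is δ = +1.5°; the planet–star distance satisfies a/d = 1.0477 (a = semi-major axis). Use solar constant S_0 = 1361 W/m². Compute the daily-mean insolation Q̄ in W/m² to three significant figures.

Q̄ ≈ 441 W/m²

cos h₀ = −tan(+24.5°) tan(+1.500°) = -0.0119, h₀ = 1.5827 rad.
Bracket: h₀ sin ϕ sin δ + cos ϕ cos δ sin h₀ = 1.5827×0.41469×0.02618 + 0.90996×0.99966×0.99993 = 0.017183 + 0.909587 = 0.926770.
Inverse-square distance factor (a/d)² = 1.0477² = 1.097675.
Q̄ = (S_0/π) × 1.097675 × [bracket] = (1361/π) × 1.097675 × 0.926770 = 440.7 W/m².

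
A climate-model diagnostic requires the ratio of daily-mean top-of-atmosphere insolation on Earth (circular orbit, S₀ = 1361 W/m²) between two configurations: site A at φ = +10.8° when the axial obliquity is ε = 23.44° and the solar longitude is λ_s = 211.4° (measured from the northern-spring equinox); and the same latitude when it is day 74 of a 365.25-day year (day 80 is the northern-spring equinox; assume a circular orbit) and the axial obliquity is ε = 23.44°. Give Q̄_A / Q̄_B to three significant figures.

Q̄_A / Q̄_B ≈ 0.929

— Configuration A (φ=+10.8°):
Solar declination: sin δ = sin ε · sin λ_s = sin 23.44° × sin 211.4° = -0.20725, so δ = -11.961°.
cos H₀ = −tan(+10.8°) tan(-11.961°) = 0.0404, H₀ = 1.5304 rad.
Bracket: H₀ sin φ sin δ + cos φ cos δ sin H₀ = 1.5304×0.18738×-0.20725 + 0.98229×0.97829×0.99918 = -0.059432 + 0.960176 = 0.900744.
Q̄ = (S₀/π) × [bracket] = (1361/π) × 0.900744 = 390.22 W/m².
— Configuration B (φ=+10.8°):
Solar longitude: λ_s = 360° × (74 − 80)/365.25 = -5.914°, i.e. -5.914° + 360° = 354.086°.
sin δ = sin 23.44° × sin 354.086° = -0.04098, so δ = -2.349°.
cos H₀ = −tan(+10.8°) tan(-2.349°) = 0.0078, H₀ = 1.5630 rad.
Bracket: H₀ sin φ sin δ + cos φ cos δ sin H₀ = 1.5630×0.18738×-0.04098 + 0.98229×0.99916×0.99997 = -0.012002 + 0.981435 = 0.969433.
Q̄ = (S₀/π) × [bracket] = (1361/π) × 0.969433 = 419.98 W/m².
Ratio Q̄_A / Q̄_B = 390.22 / 419.98 = 0.9291.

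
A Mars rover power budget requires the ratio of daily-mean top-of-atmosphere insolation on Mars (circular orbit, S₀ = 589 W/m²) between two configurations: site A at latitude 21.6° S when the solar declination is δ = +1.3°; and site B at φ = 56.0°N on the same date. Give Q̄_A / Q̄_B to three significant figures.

— Configuration A (φ=-21.6°):
cos H₀ = −tan(-21.6°) tan(+1.300°) = 0.0090, H₀ = 1.5618 rad.
Bracket: H₀ sin φ sin δ + cos φ cos δ sin H₀ = 1.5618×-0.36812×0.02269 + 0.92978×0.99974×0.99996 = -0.013045 + 0.929501 = 0.916456.
Q̄ = (S₀/π) × [bracket] = (589/π) × 0.916456 = 171.82 W/m².
— Configuration B (φ=+56.0°):
cos H₀ = −tan(+56.0°) tan(+1.300°) = -0.0336, H₀ = 1.6044 rad.
Bracket: H₀ sin φ sin δ + cos φ cos δ sin H₀ = 1.6044×0.82904×0.02269 + 0.55919×0.99974×0.99943 = 0.030180 + 0.558726 = 0.588906.
Q̄ = (S₀/π) × [bracket] = (589/π) × 0.588906 = 110.41 W/m².
Ratio Q̄_A / Q̄_B = 171.82 / 110.41 = 1.556.

Q̄_A / Q̄_B ≈ 1.56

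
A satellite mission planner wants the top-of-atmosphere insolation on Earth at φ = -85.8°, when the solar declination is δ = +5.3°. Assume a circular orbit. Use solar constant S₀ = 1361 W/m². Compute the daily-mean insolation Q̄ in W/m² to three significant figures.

Q̄ ≈ 0.00 W/m²

cos H₀ = −tan(-85.8°) tan(+5.300°) = 1.2632 ≥ 1 ⇒ polar night, H₀ = 0 and Q̄ = 0.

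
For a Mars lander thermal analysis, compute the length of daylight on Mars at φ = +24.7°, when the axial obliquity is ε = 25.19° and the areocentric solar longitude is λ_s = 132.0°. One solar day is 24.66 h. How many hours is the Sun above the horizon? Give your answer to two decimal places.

13.54 h

sin δ = sin 25.19° × sin 132.0° = 0.31630, so δ = +18.439°.
cos H₀ = −tan φ · tan δ = −tan(+24.7°) × tan(+18.439°) = -0.1534, so H₀ = 1.7248 rad = 98.82°.
Daylight = 2H₀/(2π) × 24.66 h = (1.7248/π) × 24.66 = 13.54 h.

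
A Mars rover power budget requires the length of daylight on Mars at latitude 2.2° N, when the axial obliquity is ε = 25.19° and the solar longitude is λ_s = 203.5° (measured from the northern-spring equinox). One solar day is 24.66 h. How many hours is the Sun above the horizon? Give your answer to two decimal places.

12.28 h

Solar declination: sin δ = sin ε · sin λ_s = sin 25.19° × sin 203.5° = -0.16972, so δ = -9.771°.
cos H₀ = −tan φ · tan δ = −tan(+2.2°) × tan(-9.771°) = 0.0066, so H₀ = 1.5642 rad = 89.62°.
Daylight = 2H₀/(2π) × 24.66 h = (1.5642/π) × 24.66 = 12.28 h.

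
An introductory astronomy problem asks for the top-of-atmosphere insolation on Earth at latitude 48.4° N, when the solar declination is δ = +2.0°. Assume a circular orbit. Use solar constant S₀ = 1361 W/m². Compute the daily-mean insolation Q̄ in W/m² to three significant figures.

cos H₀ = −tan(+48.4°) tan(+2.000°) = -0.0393, H₀ = 1.6101 rad.
Bracket: H₀ sin φ sin δ + cos φ cos δ sin H₀ = 1.6101×0.74780×0.03490 + 0.66393×0.99939×0.99923 = 0.042021 + 0.663014 = 0.705035.
Q̄ = (S₀/π) × [bracket] = (1361/π) × 0.705035 = 305.4 W/m².

Q̄ ≈ 305 W/m²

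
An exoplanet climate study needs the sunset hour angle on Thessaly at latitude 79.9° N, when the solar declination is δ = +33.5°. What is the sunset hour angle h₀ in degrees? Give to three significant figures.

Sunrise equation: cos h₀ = −tan ϕ · tan δ = -3.7158 ≤ −1, so the host star never sets (polar day) and h₀ = π.

h₀ = 180°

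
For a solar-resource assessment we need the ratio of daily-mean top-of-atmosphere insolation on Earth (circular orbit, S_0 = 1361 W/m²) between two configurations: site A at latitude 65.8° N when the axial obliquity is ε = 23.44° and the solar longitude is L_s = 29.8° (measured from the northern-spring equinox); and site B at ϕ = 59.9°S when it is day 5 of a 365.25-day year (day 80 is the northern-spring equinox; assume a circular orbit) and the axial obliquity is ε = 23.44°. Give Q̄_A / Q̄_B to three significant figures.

Q̄_A / Q̄_B ≈ 0.656

— Configuration A (ϕ=+65.8°):
Solar declination: sin δ = sin ε · sin L_s = sin 23.44° × sin 29.8° = 0.19769, so δ = +11.402°.
cos h₀ = −tan(+65.8°) tan(+11.402°) = -0.4487, h₀ = 2.0361 rad.
Bracket: h₀ sin ϕ sin δ + cos ϕ cos δ sin h₀ = 2.0361×0.91212×0.19769 + 0.40992×0.98026×0.89366 = 0.367143 + 0.359098 = 0.726241.
Q̄ = (S_0/π) × [bracket] = (1361/π) × 0.726241 = 314.62 W/m².
— Configuration B (ϕ=-59.9°):
Solar longitude: L_s = 360° × (5 − 80)/365.25 = -73.922°, i.e. -73.922° + 360° = 286.078°.
sin δ = sin 23.44° × sin 286.078° = -0.38223, so δ = -22.472°.
cos h₀ = −tan(-59.9°) tan(-22.472°) = -0.7136, h₀ = 2.3654 rad.
Bracket: h₀ sin ϕ sin δ + cos ϕ cos δ sin h₀ = 2.3654×-0.86515×-0.38223 + 0.50151×0.92407×0.70059 = 0.782205 + 0.324675 = 1.106880.
Q̄ = (S_0/π) × [bracket] = (1361/π) × 1.106880 = 479.52 W/m².
Ratio Q̄_A / Q̄_B = 314.62 / 479.52 = 0.6561.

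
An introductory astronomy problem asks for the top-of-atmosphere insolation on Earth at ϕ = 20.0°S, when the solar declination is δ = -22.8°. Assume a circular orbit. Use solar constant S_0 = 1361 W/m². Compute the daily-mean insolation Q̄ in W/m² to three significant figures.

Q̄ ≈ 470 W/m²

cos h₀ = −tan(-20.0°) tan(-22.800°) = -0.1530, h₀ = 1.7244 rad.
Bracket: h₀ sin ϕ sin δ + cos ϕ cos δ sin h₀ = 1.7244×-0.34202×-0.38752 + 0.93969×0.92186×0.98823 = 0.228551 + 0.856067 = 1.084618.
Q̄ = (S_0/π) × [bracket] = (1361/π) × 1.084618 = 469.9 W/m².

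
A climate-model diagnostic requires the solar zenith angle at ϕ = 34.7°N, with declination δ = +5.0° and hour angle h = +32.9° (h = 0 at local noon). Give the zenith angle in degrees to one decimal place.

θ_z = 42.5°

cos θ_z = sin ϕ sin δ + cos ϕ cos δ cos h = 0.049616 + 0.687662 = 0.737278.
θ_z = arccos(0.737278) = 42.5°.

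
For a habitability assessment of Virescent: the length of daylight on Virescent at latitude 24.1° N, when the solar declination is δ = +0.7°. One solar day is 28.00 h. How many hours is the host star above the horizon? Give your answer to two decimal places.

cos H₀ = −tan φ · tan δ = −tan(+24.1°) × tan(+0.700°) = -0.0055, so H₀ = 1.5763 rad = 90.31°.
Daylight = 2H₀/(2π) × 28.00 h = (1.5763/π) × 28.00 = 14.05 h.

14.05 h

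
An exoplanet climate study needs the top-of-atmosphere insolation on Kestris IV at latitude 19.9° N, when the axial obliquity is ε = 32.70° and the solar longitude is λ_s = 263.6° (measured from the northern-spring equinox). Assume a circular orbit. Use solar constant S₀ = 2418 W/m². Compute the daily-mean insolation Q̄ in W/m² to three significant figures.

Solar declination: sin δ = sin ε · sin λ_s = sin 32.70° × sin 263.6° = -0.53687, so δ = -32.471°.
cos H₀ = −tan(+19.9°) tan(-32.471°) = 0.2304, H₀ = 1.3383 rad.
Bracket: H₀ sin φ sin δ + cos φ cos δ sin H₀ = 1.3383×0.34038×-0.53687 + 0.94029×0.84366×0.97311 = -0.244561 + 0.771954 = 0.527393.
Q̄ = (S₀/π) × [bracket] = (2418/π) × 0.527393 = 405.9 W/m².

Q̄ ≈ 406 W/m²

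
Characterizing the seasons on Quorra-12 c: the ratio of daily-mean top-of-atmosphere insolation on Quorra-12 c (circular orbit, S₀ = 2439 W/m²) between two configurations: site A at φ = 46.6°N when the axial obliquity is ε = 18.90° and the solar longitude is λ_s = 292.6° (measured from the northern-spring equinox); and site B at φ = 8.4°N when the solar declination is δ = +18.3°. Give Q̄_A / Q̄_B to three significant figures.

Q̄_A / Q̄_B ≈ 0.346

— Configuration A (φ=+46.6°):
Solar declination: sin δ = sin ε · sin λ_s = sin 18.90° × sin 292.6° = -0.29904, so δ = -17.400°.
cos H₀ = −tan(+46.6°) tan(-17.400°) = 0.3314, H₀ = 1.2330 rad.
Bracket: H₀ sin φ sin δ + cos φ cos δ sin H₀ = 1.2330×0.72657×-0.29904 + 0.68709×0.95424×0.94349 = -0.267898 + 0.618598 = 0.350700.
Q̄ = (S₀/π) × [bracket] = (2439/π) × 0.350700 = 272.27 W/m².
— Configuration B (φ=+8.4°):
cos H₀ = −tan(+8.4°) tan(+18.300°) = -0.0488, H₀ = 1.6197 rad.
Bracket: H₀ sin φ sin δ + cos φ cos δ sin H₀ = 1.6197×0.14608×0.31399 + 0.98927×0.94943×0.99881 = 0.074292 + 0.938125 = 1.012417.
Q̄ = (S₀/π) × [bracket] = (2439/π) × 1.012417 = 786.00 W/m².
Ratio Q̄_A / Q̄_B = 272.27 / 786.00 = 0.3464.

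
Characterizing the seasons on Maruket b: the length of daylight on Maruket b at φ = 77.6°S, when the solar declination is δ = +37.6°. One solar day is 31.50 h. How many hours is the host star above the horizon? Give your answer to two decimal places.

0.00 h

cos H₀ = −tan φ · tan δ = 3.5026 ≥ 1, so the host star never rises (polar night) and H₀ = 0.
Daylight = 2H₀/(2π) × 31.50 h = (0.0000/π) × 31.50 = 0.00 h.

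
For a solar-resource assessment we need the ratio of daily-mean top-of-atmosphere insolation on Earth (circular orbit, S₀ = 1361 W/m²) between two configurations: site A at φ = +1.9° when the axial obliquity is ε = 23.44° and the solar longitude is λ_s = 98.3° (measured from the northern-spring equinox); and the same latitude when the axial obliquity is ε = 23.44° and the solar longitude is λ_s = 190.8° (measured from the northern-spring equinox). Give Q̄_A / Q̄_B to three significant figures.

Q̄_A / Q̄_B ≈ 0.946

— Configuration A (φ=+1.9°):
Solar declination: sin δ = sin ε · sin λ_s = sin 23.44° × sin 98.3° = 0.39362, so δ = +23.180°.
cos H₀ = −tan(+1.9°) tan(+23.180°) = -0.0142, H₀ = 1.5850 rad.
Bracket: H₀ sin φ sin δ + cos φ cos δ sin H₀ = 1.5850×0.03316×0.39362 + 0.99945×0.91927×0.99990 = 0.020688 + 0.918673 = 0.939361.
Q̄ = (S₀/π) × [bracket] = (1361/π) × 0.939361 = 406.95 W/m².
— Configuration B (φ=+1.9°):
Solar declination: sin δ = sin ε · sin λ_s = sin 23.44° × sin 190.8° = -0.07454, so δ = -4.275°.
cos H₀ = −tan(+1.9°) tan(-4.275°) = 0.0025, H₀ = 1.5683 rad.
Bracket: H₀ sin φ sin δ + cos φ cos δ sin H₀ = 1.5683×0.03316×-0.07454 + 0.99945×0.99722×1.00000 = -0.003876 + 0.996672 = 0.992796.
Q̄ = (S₀/π) × [bracket] = (1361/π) × 0.992796 = 430.10 W/m².
Ratio Q̄_A / Q̄_B = 406.95 / 430.10 = 0.9462.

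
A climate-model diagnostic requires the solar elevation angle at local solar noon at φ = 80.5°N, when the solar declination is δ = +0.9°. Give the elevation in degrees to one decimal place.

10.4°

At local noon the hour angle is zero, so the zenith angle equals |φ − δ| = |+80.5° − (+0.900°)| = 79.600°.
Elevation = 90° − 79.600° = 10.4°.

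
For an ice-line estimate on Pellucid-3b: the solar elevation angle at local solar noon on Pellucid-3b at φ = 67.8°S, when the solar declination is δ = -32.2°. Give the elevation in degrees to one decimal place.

At local noon the hour angle is zero, so the zenith angle equals |φ − δ| = |-67.8° − (-32.200°)| = 35.600°.
Elevation = 90° − 35.600° = 54.4°.

54.4°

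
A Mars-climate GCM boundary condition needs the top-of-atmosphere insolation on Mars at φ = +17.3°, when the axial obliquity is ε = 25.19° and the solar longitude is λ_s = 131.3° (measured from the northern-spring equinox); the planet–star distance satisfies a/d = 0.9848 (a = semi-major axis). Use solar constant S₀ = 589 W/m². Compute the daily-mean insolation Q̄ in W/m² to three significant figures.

Solar declination: sin δ = sin ε · sin λ_s = sin 25.19° × sin 131.3° = 0.31975, so δ = +18.648°.
cos H₀ = −tan(+17.3°) tan(+18.648°) = -0.1051, H₀ = 1.6761 rad.
Bracket: H₀ sin φ sin δ + cos φ cos δ sin H₀ = 1.6761×0.29737×0.31975 + 0.95476×0.94750×0.99446 = 0.159370 + 0.899623 = 1.058993.
Inverse-square distance factor (a/d)² = 0.9848² = 0.969831.
Q̄ = (S₀/π) × 0.969831 × [bracket] = (589/π) × 0.969831 × 1.058993 = 192.6 W/m².

Q̄ ≈ 193 W/m²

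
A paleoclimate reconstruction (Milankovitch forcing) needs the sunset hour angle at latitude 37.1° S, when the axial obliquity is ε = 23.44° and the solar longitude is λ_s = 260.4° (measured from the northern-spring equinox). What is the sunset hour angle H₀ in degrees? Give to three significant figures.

Solar declination: sin δ = sin ε · sin λ_s = sin 23.44° × sin 260.4° = -0.39222, so δ = -23.093°.
cos H₀ = −tan φ · tan δ = −tan(-37.1°) × tan(-23.093°) = -0.3225, so H₀ = 1.8991 rad = 108.81°.

H₀ = 109°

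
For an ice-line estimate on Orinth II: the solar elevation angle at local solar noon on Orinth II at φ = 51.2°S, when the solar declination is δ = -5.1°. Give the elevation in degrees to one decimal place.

43.9°

At local noon the hour angle is zero, so the zenith angle equals |φ − δ| = |-51.2° − (-5.100°)| = 46.100°.
Elevation = 90° − 46.100° = 43.9°.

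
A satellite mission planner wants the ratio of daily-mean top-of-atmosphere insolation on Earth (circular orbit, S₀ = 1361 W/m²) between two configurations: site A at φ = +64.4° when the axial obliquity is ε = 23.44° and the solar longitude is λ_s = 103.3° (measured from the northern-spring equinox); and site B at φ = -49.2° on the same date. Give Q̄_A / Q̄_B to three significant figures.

Q̄_A / Q̄_B ≈ 5.18

— Configuration A (φ=+64.4°):
Solar declination: sin δ = sin ε · sin λ_s = sin 23.44° × sin 103.3° = 0.38712, so δ = +22.775°.
cos H₀ = −tan(+64.4°) tan(+22.775°) = -0.8763, H₀ = 2.6389 rad.
Bracket: H₀ sin φ sin δ + cos φ cos δ sin H₀ = 2.6389×0.90183×0.38712 + 0.43209×0.92203×0.48175 = 0.921283 + 0.191929 = 1.113212.
Q̄ = (S₀/π) × [bracket] = (1361/π) × 1.113212 = 482.27 W/m².
— Configuration B (φ=-49.2°):
cos H₀ = −tan(-49.2°) tan(+22.775°) = 0.4864, H₀ = 1.0628 rad.
Bracket: H₀ sin φ sin δ + cos φ cos δ sin H₀ = 1.0628×-0.75700×0.38712 + 0.65342×0.92203×0.87373 = -0.311453 + 0.526399 = 0.214946.
Q̄ = (S₀/π) × [bracket] = (1361/π) × 0.214946 = 93.119 W/m².
Ratio Q̄_A / Q̄_B = 482.27 / 93.119 = 5.179.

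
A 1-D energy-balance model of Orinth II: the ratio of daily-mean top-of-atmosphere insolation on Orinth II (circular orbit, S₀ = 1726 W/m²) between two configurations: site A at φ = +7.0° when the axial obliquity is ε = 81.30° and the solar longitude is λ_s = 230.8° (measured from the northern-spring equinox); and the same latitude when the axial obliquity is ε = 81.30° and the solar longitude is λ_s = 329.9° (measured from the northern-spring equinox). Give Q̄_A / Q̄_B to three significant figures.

— Configuration A (φ=+7.0°):
Solar declination: sin δ = sin ε · sin λ_s = sin 81.30° × sin 230.8° = -0.76603, so δ = -49.999°.
cos H₀ = −tan(+7.0°) tan(-49.999°) = 0.1463, H₀ = 1.4239 rad.
Bracket: H₀ sin φ sin δ + cos φ cos δ sin H₀ = 1.4239×0.12187×-0.76603 + 0.99255×0.64281×0.98924 = -0.132930 + 0.631156 = 0.498226.
Q̄ = (S₀/π) × [bracket] = (1726/π) × 0.498226 = 273.73 W/m².
— Configuration B (φ=+7.0°):
Solar declination: sin δ = sin ε · sin λ_s = sin 81.30° × sin 329.9° = -0.49574, so δ = -29.719°.
cos H₀ = −tan(+7.0°) tan(-29.719°) = 0.0701, H₀ = 1.5007 rad.
Bracket: H₀ sin φ sin δ + cos φ cos δ sin H₀ = 1.5007×0.12187×-0.49574 + 0.99255×0.86847×0.99754 = -0.090666 + 0.859879 = 0.769213.
Q̄ = (S₀/π) × [bracket] = (1726/π) × 0.769213 = 422.61 W/m².
Ratio Q̄_A / Q̄_B = 273.73 / 422.61 = 0.6477.

Q̄_A / Q̄_B ≈ 0.648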